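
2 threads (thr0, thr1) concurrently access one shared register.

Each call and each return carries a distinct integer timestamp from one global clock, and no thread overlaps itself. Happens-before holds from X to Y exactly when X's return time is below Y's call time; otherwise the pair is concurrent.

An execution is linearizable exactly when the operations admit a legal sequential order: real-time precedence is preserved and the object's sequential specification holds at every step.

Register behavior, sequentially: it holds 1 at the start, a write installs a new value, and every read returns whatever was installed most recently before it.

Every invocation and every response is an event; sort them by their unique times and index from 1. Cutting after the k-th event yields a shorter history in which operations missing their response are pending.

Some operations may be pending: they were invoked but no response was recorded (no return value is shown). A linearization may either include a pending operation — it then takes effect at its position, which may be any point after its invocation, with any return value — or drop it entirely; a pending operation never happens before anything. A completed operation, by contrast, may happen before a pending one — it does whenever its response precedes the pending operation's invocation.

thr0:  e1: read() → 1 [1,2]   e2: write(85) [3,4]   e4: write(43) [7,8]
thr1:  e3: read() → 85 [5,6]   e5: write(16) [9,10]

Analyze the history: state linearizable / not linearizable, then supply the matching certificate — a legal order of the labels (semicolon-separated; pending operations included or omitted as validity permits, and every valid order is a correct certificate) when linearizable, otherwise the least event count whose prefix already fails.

linearizable — witness: e1; e2; e3; e4; e5

step 1: e1 read() → 1 — value 1
step 2: e2 write(85) — value 85
step 3: e3 read() → 85 — value 85
step 4: e4 write(43) — value 43
step 5: e5 write(16) — value 16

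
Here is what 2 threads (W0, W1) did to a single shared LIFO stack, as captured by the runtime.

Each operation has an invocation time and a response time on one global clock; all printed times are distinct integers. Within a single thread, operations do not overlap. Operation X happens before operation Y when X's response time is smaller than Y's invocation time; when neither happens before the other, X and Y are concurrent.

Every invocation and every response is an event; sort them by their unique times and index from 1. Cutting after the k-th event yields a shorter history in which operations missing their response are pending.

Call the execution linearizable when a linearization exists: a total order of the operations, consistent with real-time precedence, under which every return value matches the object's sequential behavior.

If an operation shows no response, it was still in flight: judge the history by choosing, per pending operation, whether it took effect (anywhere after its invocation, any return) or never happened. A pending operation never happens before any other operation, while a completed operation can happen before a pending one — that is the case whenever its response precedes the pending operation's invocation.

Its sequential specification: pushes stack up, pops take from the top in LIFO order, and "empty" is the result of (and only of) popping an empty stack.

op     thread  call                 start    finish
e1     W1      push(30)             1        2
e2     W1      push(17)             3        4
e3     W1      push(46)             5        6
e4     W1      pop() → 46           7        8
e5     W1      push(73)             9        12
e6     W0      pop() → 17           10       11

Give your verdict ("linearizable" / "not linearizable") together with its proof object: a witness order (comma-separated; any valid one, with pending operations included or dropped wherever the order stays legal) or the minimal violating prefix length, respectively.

linearizable — witness: e1, e2, e3, e4, e6, e5

1. e1 push(30), leaving stack <30>
2. e2 push(17), leaving stack <30,17>
3. e3 push(46), leaving stack <30,17,46>
4. e4 pop() → 46, leaving stack <30,17>
5. e6 pop() → 17, leaving stack <30>
6. e5 push(73), leaving stack <30,73>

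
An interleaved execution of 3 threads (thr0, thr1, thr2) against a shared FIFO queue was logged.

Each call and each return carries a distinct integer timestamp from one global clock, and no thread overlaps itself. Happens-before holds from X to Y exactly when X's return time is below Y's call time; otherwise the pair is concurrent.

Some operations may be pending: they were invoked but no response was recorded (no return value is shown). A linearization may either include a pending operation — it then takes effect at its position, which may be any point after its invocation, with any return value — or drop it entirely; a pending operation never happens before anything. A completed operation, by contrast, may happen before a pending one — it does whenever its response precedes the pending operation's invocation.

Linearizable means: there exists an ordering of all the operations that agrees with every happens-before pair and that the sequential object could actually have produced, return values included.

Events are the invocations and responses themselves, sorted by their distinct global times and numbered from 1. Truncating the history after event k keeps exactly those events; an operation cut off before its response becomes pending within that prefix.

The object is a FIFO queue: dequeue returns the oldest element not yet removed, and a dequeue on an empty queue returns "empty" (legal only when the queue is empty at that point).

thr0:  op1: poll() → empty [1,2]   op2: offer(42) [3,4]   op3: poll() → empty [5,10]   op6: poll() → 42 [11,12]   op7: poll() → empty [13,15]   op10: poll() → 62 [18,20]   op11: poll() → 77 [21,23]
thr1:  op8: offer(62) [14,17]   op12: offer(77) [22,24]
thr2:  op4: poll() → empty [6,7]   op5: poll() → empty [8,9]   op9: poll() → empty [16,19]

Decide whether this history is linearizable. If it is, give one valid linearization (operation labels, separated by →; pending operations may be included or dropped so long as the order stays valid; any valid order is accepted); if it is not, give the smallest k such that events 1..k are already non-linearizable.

not linearizable — minimal violating prefix: 10 events

the violation lands at event 10, op3's response at time 10: events 1..9 linearize, events 1..10 do not
all 3 real-time-respecting orders fail — 5 completed FIFO queue operations, no legal replay
one such order, op1, op2, op3, op4, op5, breaks at step 3 where op3 poll() → empty is illegal
one such order, op1, op2, op4, op3, op5, breaks at step 3 where op4 poll() → empty is illegal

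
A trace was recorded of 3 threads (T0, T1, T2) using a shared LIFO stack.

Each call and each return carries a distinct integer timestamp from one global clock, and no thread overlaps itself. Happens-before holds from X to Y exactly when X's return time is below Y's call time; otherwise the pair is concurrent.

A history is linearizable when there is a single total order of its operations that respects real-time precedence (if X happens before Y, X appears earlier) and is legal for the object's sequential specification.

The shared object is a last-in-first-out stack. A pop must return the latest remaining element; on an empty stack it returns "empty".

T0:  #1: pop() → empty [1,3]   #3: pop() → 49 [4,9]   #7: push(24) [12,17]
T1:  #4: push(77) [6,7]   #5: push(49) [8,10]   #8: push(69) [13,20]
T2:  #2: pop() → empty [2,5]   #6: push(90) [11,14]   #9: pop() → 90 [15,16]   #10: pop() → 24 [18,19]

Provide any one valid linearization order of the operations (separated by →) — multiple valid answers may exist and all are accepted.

1. #1 pop() → empty, leaving stack <>
2. #2 pop() → empty, leaving stack <>
3. #4 push(77), leaving stack <77>
4. #5 push(49), leaving stack <77,49>
5. #3 pop() → 49, leaving stack <77>
6. #6 push(90), leaving stack <77,90>
7. #9 pop() → 90, leaving stack <77>
8. #7 push(24), leaving stack <77,24>
9. #10 pop() → 24, leaving stack <77>
10. #8 push(69), leaving stack <77,69>

#1 → #2 → #4 → #5 → #3 → #6 → #9 → #7 → #10 → #8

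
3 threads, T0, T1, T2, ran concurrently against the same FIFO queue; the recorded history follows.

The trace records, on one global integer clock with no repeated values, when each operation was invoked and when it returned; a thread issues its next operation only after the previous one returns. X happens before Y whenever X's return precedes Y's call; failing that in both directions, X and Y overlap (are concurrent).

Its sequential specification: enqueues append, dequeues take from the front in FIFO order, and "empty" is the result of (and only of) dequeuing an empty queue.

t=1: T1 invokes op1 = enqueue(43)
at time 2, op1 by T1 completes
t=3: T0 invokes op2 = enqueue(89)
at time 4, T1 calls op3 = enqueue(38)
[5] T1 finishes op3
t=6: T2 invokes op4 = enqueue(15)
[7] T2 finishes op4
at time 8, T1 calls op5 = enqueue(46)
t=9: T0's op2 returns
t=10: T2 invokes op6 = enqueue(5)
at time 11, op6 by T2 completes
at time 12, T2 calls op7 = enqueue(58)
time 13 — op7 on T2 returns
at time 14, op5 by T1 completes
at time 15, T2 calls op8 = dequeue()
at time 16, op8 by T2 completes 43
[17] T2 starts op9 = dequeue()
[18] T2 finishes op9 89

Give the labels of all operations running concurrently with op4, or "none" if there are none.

concurrent with op4 ([6,7]): every op whose interval crosses 6..7
op1 [1,2]: before
op2 [3,9]: concurrent
op3 [4,5]: before
op5 [8,14]: after
op6 [10,11]: after
op7 [12,13]: after
op8 [15,16]: after
op9 [17,18]: after

op2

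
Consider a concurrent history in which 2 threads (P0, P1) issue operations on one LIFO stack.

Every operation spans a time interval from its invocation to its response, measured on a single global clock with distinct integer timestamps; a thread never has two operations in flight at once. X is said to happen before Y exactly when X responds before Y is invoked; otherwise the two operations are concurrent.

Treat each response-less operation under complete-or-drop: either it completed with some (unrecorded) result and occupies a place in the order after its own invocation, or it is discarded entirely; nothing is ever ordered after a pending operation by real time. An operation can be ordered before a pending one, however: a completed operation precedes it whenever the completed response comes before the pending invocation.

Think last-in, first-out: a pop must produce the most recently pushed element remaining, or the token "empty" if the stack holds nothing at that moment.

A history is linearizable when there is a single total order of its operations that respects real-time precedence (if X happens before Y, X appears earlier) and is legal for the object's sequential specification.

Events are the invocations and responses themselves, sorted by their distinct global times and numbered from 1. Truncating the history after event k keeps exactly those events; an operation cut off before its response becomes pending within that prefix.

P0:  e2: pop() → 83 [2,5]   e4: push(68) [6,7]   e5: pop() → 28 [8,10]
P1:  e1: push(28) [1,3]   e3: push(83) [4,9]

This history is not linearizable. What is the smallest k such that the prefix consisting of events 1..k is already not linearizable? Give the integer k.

a valid linearization of events 1..9 exists, for instance e1, e3, e2, e4:
step 1: e1 push(28) — stack <28>
step 2: e3 push(83) — stack <28,83>
step 3: e2 pop() → 83 — stack <28>
step 4: e4 push(68) — stack <28,68>
event 10 — e5's response, time 10 — after it, nothing linearizes
for example e1, e2, e3, e4, e5 fails at step 2: e2 pop() → 83 is not legal there
for example e1, e2, e4, e3, e5 fails at step 2: e2 pop() → 83 is not legal there

10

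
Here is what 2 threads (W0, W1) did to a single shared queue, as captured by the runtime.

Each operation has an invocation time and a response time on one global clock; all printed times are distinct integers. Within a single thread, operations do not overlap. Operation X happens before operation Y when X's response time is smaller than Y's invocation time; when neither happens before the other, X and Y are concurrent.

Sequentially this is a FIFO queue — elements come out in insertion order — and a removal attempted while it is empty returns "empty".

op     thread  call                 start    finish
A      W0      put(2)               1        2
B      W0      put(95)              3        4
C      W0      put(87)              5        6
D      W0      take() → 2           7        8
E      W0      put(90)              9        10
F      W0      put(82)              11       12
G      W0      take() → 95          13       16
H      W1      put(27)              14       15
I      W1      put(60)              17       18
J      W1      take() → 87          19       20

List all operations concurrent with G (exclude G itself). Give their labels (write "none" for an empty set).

H

G runs from 13 to 16; window-overlapping ops are concurrent
A [1,2]: before
B [3,4]: before
C [5,6]: before
D [7,8]: before
E [9,10]: before
F [11,12]: before
H [14,15]: concurrent
I [17,18]: after
J [19,20]: after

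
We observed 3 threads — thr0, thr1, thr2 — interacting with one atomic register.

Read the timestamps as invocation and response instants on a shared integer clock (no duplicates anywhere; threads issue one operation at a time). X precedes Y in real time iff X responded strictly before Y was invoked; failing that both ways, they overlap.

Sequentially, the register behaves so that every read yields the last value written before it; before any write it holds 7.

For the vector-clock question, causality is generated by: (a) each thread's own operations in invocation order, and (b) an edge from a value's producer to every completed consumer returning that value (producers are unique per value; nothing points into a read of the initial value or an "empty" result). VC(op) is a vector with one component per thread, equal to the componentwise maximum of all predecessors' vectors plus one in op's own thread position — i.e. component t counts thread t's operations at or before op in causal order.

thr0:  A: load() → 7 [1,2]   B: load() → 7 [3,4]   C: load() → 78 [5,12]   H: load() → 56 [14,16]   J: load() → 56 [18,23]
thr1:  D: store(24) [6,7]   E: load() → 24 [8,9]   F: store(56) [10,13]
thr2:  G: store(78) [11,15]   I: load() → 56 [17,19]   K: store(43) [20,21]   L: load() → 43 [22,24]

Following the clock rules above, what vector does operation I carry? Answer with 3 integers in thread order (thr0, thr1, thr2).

(0, 3, 2)

no predecessors for G (invoked 11): thr2 increments from zero → (0, 0, 1)
no predecessors for D (invoked 6): thr1 increments from zero → (0, 1, 0)
no predecessors for A (invoked 1): thr0 increments from zero → (1, 0, 0)
merge at E (invoked 8): VC(D)=(0, 1, 0), own-thread bump on thr1 → (0, 2, 0)
merge at B (invoked 3): VC(A)=(1, 0, 0), own-thread bump on thr0 → (2, 0, 0)
merge at F (invoked 10): VC(E)=(0, 2, 0), own-thread bump on thr1 → (0, 3, 0)
merge at C (invoked 5): VC(B)=(2, 0, 0), VC(G)=(0, 0, 1), own-thread bump on thr0 → (3, 0, 1)
merge at I (invoked 17): VC(F)=(0, 3, 0), VC(G)=(0, 0, 1), own-thread bump on thr2 → (0, 3, 2)
merge at K (invoked 20): VC(I)=(0, 3, 2), own-thread bump on thr2 → (0, 3, 3)
merge at L (invoked 22): VC(K)=(0, 3, 3), own-thread bump on thr2 → (0, 3, 4)
merge at H (invoked 14): VC(C)=(3, 0, 1), VC(F)=(0, 3, 0), own-thread bump on thr0 → (4, 3, 1)
merge at J (invoked 18): VC(F)=(0, 3, 0), VC(H)=(4, 3, 1), own-thread bump on thr0 → (5, 3, 1)
target: VC(I) = (0, 3, 2)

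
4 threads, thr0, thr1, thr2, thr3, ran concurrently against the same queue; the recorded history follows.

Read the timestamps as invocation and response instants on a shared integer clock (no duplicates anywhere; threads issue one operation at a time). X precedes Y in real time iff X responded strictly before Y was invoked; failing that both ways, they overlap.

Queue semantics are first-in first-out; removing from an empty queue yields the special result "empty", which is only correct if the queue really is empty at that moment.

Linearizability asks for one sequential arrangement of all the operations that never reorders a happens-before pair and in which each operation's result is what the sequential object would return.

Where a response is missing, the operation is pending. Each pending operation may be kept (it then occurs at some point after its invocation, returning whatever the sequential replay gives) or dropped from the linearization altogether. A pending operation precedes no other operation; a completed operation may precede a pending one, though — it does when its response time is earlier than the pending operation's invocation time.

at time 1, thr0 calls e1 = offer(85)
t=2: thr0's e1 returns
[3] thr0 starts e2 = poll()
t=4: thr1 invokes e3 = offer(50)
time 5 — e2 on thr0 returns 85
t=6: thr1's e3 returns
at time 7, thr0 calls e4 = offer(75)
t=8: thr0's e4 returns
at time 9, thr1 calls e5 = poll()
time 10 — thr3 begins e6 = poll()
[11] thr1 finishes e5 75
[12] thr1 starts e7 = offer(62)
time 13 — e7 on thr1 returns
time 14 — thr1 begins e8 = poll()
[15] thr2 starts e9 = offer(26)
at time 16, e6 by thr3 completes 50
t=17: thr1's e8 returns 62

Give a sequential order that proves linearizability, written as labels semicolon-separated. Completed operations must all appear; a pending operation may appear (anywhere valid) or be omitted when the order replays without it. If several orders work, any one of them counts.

e1; e2; e3; e4; e6; e5; e7; e8

step 1: e1 offer(85) — queue <85>
step 2: e2 poll() → 85 — queue <>
step 3: e3 offer(50) — queue <50>
step 4: e4 offer(75) — queue <50,75>
step 5: e6 poll() → 50 — queue <75>
step 6: e5 poll() → 75 — queue <>
step 7: e7 offer(62) — queue <62>
step 8: e8 poll() → 62 — queue <>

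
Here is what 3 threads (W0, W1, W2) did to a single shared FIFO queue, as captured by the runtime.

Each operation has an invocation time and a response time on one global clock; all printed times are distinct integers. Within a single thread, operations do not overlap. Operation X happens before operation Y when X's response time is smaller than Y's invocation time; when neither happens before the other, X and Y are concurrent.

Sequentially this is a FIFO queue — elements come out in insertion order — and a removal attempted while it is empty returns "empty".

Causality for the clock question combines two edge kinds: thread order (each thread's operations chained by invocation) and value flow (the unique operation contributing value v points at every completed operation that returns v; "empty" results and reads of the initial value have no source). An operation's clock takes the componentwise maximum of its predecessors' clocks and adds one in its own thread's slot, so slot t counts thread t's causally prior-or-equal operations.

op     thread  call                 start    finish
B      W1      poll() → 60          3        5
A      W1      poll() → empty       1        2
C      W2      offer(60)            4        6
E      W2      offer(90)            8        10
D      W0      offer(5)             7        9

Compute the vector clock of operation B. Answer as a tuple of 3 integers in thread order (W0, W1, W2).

C, invoked 4, has no incoming edges; only W2's bump applies → (0, 0, 1)
A, invoked 1, has no incoming edges; only W1's bump applies → (0, 1, 0)
D, invoked 7, has no incoming edges; only W0's bump applies → (1, 0, 0)
merge at E (invoked 8): VC(C)=(0, 0, 1), own-thread bump on W2 → (0, 0, 2)
merge at B (invoked 3): VC(A)=(0, 1, 0), VC(C)=(0, 0, 1), own-thread bump on W1 → (0, 2, 1)
target: VC(B) = (0, 2, 1)

(0, 2, 1)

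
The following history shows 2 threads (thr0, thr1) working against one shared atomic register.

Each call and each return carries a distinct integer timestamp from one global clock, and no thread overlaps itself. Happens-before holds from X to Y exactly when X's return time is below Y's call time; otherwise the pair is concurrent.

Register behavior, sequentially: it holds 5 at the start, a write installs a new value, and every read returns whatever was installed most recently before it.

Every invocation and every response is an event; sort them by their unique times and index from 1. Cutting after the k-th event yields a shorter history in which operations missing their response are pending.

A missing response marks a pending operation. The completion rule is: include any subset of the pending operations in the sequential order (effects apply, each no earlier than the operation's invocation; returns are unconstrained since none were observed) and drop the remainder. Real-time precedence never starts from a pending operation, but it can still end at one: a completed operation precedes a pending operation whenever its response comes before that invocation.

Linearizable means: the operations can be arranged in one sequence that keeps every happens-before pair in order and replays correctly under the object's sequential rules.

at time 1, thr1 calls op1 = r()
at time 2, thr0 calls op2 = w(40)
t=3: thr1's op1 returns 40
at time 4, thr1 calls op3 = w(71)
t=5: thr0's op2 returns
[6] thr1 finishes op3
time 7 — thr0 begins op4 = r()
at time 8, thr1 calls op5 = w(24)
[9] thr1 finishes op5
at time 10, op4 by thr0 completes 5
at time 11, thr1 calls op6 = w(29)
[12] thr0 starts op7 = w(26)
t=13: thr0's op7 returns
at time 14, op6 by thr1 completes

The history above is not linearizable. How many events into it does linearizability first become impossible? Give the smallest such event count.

10

events 1..9 are linearizable, e.g. via op2, op1, op3, op4, op5:
1. op2 w(40), leaving value 40
2. op1 r() → 40, leaving value 40
3. op3 w(71), leaving value 71
4. op4 r() (pending, included), leaving value 71
5. op5 w(24), leaving value 24
at event 10 (op4's time-10 response) nothing linearizes any more
sample order op1, op2, op3, op4, op5 stalls at step 1 — op1 r() → 40 has no legal effect
sample order op1, op2, op3, op5, op4 stalls at step 1 — op1 r() → 40 has no legal effect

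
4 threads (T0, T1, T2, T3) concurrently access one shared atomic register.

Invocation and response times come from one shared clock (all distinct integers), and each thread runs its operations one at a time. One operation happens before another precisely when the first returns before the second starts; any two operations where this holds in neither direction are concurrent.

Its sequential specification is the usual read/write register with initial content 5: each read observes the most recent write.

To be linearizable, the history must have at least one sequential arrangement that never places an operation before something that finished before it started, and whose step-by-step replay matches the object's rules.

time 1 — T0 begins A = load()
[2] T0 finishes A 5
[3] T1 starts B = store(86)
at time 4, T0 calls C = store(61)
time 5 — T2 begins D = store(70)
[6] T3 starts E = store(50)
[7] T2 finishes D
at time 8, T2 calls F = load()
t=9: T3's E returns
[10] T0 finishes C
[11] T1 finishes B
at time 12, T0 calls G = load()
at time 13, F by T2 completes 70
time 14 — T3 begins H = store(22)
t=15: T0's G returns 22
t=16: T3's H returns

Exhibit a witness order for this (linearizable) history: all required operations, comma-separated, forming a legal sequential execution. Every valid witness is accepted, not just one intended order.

A, B, C, D, F, E, H, G

step 1: A load() → 5 — value 5
step 2: B store(86) — value 86
step 3: C store(61) — value 61
step 4: D store(70) — value 70
step 5: F load() → 70 — value 70
step 6: E store(50) — value 50
step 7: H store(22) — value 22
step 8: G load() → 22 — value 22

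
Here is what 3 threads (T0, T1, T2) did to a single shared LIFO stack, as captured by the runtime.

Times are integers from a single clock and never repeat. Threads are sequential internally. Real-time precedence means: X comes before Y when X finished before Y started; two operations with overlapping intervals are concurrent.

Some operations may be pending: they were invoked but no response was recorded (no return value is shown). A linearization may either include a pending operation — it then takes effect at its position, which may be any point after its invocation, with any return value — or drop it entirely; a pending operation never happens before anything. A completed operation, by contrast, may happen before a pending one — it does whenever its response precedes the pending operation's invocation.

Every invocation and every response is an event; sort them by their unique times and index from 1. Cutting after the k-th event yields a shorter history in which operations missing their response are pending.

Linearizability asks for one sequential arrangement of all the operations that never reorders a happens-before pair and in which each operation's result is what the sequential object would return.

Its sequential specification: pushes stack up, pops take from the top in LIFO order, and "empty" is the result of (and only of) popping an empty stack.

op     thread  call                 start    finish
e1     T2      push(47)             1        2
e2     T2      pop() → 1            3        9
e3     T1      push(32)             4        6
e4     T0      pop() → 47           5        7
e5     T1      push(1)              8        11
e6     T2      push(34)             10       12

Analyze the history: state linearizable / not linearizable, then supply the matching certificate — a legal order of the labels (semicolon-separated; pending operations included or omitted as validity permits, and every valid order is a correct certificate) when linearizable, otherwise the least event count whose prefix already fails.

step 1: e1 push(47) — stack <47>
step 2: e4 pop() → 47 — stack <>
step 3: e3 push(32) — stack <32>
step 4: e5 push(1) — stack <32,1>
step 5: e2 pop() → 1 — stack <32>
step 6: e6 push(34) — stack <32,34>

linearizable — witness: e1; e4; e3; e5; e2; e6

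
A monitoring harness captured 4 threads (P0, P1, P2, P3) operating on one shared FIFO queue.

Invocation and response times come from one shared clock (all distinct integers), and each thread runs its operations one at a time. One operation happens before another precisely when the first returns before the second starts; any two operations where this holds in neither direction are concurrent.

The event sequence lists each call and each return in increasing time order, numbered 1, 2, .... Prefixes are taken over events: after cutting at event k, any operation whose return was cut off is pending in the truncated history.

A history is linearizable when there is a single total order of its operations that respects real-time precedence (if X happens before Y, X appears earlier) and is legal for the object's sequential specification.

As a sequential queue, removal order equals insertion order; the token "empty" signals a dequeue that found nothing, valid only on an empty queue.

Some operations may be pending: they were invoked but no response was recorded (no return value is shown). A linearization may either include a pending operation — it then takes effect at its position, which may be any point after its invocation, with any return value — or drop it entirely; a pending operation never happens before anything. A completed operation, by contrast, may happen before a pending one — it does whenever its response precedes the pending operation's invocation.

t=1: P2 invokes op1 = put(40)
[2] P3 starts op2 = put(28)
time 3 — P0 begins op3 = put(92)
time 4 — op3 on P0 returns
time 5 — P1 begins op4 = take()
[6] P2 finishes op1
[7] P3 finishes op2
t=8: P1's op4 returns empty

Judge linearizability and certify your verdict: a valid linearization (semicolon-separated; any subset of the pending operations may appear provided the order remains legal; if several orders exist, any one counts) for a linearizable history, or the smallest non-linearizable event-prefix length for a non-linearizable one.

the violation lands at event 8, op4's response at time 8: events 1..7 linearize, events 1..8 do not
all 12 real-time-respecting orders fail — 4 completed FIFO queue operations, no legal replay
one such order, op1, op2, op3, op4, breaks at step 4 where op4 take() → empty is illegal
one such order, op1, op3, op2, op4, breaks at step 4 where op4 take() → empty is illegal

not linearizable — minimal violating prefix: 8 events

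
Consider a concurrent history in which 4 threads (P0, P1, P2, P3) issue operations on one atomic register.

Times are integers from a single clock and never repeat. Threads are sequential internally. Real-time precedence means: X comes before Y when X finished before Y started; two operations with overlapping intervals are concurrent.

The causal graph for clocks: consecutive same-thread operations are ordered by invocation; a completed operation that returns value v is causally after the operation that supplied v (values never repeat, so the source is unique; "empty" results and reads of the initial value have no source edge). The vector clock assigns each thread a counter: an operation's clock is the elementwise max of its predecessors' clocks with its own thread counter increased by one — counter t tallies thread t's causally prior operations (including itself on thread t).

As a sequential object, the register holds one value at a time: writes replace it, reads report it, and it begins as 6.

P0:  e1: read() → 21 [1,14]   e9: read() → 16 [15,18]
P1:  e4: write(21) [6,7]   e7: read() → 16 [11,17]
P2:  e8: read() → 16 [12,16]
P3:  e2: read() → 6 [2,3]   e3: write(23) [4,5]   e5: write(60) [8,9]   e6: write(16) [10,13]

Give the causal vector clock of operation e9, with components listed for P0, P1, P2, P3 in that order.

e2 (invocation 2): nothing precedes it; P3's component alone gives (0, 0, 0, 1)
e4 (invocation 6): nothing precedes it; P1's component alone gives (0, 1, 0, 0)
VC(e3, invoked at 4): max of VC(e2)=(0, 0, 0, 1), then +1 on thread P3 → (0, 0, 0, 2)
VC(e1, invoked at 1): max of VC(e4)=(0, 1, 0, 0), then +1 on thread P0 → (1, 1, 0, 0)
VC(e5, invoked at 8): max of VC(e3)=(0, 0, 0, 2), then +1 on thread P3 → (0, 0, 0, 3)
VC(e6, invoked at 10): max of VC(e5)=(0, 0, 0, 3), then +1 on thread P3 → (0, 0, 0, 4)
VC(e8, invoked at 12): max of VC(e6)=(0, 0, 0, 4), then +1 on thread P2 → (0, 0, 1, 4)
VC(e7, invoked at 11): max of VC(e4)=(0, 1, 0, 0), VC(e6)=(0, 0, 0, 4), then +1 on thread P1 → (0, 2, 0, 4)
VC(e9, invoked at 15): max of VC(e1)=(1, 1, 0, 0), VC(e6)=(0, 0, 0, 4), then +1 on thread P0 → (2, 1, 0, 4)
target: VC(e9) = (2, 1, 0, 4)

(2, 1, 0, 4)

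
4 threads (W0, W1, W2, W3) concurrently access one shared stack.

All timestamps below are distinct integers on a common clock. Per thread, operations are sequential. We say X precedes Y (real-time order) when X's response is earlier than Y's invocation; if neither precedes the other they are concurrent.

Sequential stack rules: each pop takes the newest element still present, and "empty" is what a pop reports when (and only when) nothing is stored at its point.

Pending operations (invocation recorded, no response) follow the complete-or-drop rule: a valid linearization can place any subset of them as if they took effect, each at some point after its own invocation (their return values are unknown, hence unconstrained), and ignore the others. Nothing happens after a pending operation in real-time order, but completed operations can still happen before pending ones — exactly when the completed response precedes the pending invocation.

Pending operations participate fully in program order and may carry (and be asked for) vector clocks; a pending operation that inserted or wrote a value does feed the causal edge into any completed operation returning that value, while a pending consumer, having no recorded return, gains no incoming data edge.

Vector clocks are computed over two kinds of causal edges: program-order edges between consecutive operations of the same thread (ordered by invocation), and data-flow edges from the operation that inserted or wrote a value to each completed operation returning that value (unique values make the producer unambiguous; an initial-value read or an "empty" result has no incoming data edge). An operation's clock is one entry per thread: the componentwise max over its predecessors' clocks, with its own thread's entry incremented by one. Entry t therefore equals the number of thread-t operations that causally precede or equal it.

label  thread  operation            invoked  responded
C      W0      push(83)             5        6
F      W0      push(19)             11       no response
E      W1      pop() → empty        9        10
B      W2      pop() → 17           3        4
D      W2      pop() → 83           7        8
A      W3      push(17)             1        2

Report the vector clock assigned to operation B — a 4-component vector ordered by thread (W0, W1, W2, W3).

VC(A, invoked at 1): no causal predecessors; +1 on W3 → (0, 0, 0, 1)
VC(E, invoked at 9): no causal predecessors; +1 on W1 → (0, 1, 0, 0)
VC(C, invoked at 5): no causal predecessors; +1 on W0 → (1, 0, 0, 0)
merge at B (invoked 3): VC(A)=(0, 0, 0, 1), own-thread bump on W2 → (0, 0, 1, 1)
merge at F (invoked 11): VC(C)=(1, 0, 0, 0), own-thread bump on W0 → (2, 0, 0, 0)
merge at D (invoked 7): VC(B)=(0, 0, 1, 1), VC(C)=(1, 0, 0, 0), own-thread bump on W2 → (1, 0, 2, 1)
target: VC(B) = (0, 0, 1, 1)

(0, 0, 1, 1)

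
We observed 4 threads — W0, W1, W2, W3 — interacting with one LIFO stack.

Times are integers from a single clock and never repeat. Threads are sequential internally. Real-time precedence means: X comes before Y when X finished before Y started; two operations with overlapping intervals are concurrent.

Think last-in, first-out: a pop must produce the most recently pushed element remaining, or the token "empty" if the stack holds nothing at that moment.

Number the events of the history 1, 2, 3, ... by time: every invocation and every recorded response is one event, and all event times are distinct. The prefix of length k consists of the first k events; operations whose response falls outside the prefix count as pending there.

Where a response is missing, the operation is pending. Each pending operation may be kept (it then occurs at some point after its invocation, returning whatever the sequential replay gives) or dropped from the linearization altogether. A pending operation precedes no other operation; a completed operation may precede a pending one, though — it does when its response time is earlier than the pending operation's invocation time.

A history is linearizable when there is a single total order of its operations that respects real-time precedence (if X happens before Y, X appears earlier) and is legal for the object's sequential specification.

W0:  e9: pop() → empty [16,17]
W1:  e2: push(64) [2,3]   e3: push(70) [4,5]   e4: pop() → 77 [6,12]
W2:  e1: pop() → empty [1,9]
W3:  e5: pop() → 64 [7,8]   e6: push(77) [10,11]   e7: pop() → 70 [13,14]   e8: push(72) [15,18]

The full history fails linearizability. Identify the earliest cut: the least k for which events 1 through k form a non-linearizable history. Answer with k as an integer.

12

a valid linearization of events 1..11 exists, for instance e1, e2, e3, e4, e5, e6:
after step 1 (e1 pop() → empty): stack <>
after step 2 (e2 push(64)): stack <64>
after step 3 (e3 push(70)): stack <64,70>
after step 4 (e4 pop() (pending, included)): stack <64>
after step 5 (e5 pop() → 64): stack <>
after step 6 (e6 push(77)): stack <77>
adding event 12 (e4 responds at 12) leaves no legal real-time order
take e1, e2, e3, e4, e5, e6: step 4 already fails, because e4 pop() → 77 cannot occur there
take e1, e2, e3, e5, e4, e6: step 4 already fails, because e5 pop() → 64 cannot occur there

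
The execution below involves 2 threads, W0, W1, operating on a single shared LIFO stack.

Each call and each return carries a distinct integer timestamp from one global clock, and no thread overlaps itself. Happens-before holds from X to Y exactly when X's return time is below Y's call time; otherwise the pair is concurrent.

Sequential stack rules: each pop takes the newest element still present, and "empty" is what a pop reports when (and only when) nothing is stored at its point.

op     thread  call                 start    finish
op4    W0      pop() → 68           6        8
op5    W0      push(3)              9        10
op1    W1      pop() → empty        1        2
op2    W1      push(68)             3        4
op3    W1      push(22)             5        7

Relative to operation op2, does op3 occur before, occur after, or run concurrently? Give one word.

op3 spans [5,7], op2 spans [3,4]
resp(op2)=4 < inv(op3)=5

after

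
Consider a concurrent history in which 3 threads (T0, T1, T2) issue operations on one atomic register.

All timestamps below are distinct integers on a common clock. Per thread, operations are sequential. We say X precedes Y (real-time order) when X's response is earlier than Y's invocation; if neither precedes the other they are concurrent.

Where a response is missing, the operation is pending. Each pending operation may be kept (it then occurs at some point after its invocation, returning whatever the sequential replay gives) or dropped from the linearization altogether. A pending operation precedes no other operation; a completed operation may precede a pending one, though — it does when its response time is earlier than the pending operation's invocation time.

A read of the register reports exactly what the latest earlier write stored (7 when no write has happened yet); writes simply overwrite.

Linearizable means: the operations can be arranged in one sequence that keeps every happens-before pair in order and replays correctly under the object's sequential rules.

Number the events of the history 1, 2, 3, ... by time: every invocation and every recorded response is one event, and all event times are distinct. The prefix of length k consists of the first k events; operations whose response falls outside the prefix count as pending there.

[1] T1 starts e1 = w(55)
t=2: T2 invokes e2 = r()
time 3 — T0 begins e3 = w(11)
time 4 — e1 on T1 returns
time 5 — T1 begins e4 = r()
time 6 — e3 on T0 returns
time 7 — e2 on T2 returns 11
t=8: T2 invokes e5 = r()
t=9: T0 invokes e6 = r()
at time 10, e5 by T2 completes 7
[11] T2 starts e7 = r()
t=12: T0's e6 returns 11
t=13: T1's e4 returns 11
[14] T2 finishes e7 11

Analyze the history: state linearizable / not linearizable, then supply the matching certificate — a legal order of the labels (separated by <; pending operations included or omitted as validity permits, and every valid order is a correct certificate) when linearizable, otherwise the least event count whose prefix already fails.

prefix check: 1..9 passes, 1..10 fails once e5's time-10 response joins
no legal order exists: 6 real-time-consistent candidates over 4 completed atomic register operations, all rejected
include/drop combinations of the 2 pending operations (e4, e6) were all tried; none helps
sample order e1, e2, e3, e5 (pending dropped) stalls at step 2 — e2 r() → 11 has no legal effect
sample order e1, e3, e2, e5 (pending dropped) stalls at step 4 — e5 r() → 7 has no legal effect

not linearizable — minimal violating prefix: 10 events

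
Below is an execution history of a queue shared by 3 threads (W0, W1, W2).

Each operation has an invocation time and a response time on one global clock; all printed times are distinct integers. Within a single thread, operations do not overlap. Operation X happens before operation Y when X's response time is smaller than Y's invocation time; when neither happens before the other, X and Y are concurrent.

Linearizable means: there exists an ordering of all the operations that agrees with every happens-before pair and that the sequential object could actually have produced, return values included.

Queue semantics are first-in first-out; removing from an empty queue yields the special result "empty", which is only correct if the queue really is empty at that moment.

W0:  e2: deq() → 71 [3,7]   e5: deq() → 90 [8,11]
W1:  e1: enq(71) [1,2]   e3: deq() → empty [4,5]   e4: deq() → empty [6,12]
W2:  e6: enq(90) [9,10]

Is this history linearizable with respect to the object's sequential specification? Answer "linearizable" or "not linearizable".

linearizable

a witness: e1, e2, e3, e4, e6, e5
1. e1 enq(71), leaving queue <71>
2. e2 deq() → 71, leaving queue <>
3. e3 deq() → empty, leaving queue <>
4. e4 deq() → empty, leaving queue <>
5. e6 enq(90), leaving queue <90>
6. e5 deq() → 90, leaving queue <>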